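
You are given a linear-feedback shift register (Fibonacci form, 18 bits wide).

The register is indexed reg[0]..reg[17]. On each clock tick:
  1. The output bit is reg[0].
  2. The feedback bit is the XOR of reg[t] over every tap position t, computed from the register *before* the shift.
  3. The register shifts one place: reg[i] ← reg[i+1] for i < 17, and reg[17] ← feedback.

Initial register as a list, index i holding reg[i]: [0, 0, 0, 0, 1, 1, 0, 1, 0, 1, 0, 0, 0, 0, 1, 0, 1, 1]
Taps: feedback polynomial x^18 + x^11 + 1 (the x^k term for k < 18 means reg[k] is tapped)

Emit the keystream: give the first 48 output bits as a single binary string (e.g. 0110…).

000011010100001011000110110111010000101110100000

step | reg (before) | out | fb
   0 | 000011010100001011 | 0 | 0
   1 | 000110101000010110 | 0 | 0
   2 | 001101010000101100 | 0 | 0
   3 | 011010100001011000 | 0 | 1
   4 | 110101000010110001 | 1 | 1
   5 | 101010000101100011 | 1 | 0
   6 | 010100001011000110 | 0 | 1
   7 | 101000010110001101 | 1 | 1
   8 | 010000101100011011 | 0 | 0
   9 | 100001011000110110 | 1 | 1
  10 | 000010110001101101 | 0 | 1
  11 | 000101100011011011 | 0 | 1
  12 | 001011000110110111 | 0 | 0
  13 | 010110001101101110 | 0 | 1
  14 | 101100011011011101 | 1 | 0
  15 | 011000110110111010 | 0 | 0
  16 | 110001101101110100 | 1 | 0
  17 | 100011011011101000 | 1 | 0
  18 | 000110110111010000 | 0 | 1
  19 | 001101101110100001 | 0 | 0
  20 | 011011011101000010 | 0 | 1
  21 | 110110111010000101 | 1 | 1
  22 | 101101110100001011 | 1 | 1
  23 | 011011101000010111 | 0 | 0
  24 | 110111010000101110 | 1 | 1
  25 | 101110100001011101 | 1 | 0
  26 | 011101000010111010 | 0 | 0
  27 | 111010000101110100 | 1 | 0
  28 | 110100001011101000 | 1 | 0
  29 | 101000010111010000 | 1 | 0
  30 | 010000101110100000 | 0 | 0
  31 | 100001011101000000 | 1 | 0
  32 | 000010111010000000 | 0 | 0
  33 | 000101110100000000 | 0 | 0
  34 | 001011101000000000 | 0 | 0
  35 | 010111010000000000 | 0 | 0
  36 | 101110100000000000 | 1 | 1
  37 | 011101000000000001 | 0 | 0
  38 | 111010000000000010 | 1 | 1
  39 | 110100000000000101 | 1 | 1
  40 | 101000000000001011 | 1 | 1
  41 | 010000000000010111 | 0 | 0
  42 | 100000000000101110 | 1 | 1
  43 | 000000000001011101 | 0 | 1
  44 | 000000000010111011 | 0 | 0
  45 | 000000000101110110 | 0 | 1
  46 | 000000001011101101 | 0 | 1
  47 | 000000010111011011 | 0 | 1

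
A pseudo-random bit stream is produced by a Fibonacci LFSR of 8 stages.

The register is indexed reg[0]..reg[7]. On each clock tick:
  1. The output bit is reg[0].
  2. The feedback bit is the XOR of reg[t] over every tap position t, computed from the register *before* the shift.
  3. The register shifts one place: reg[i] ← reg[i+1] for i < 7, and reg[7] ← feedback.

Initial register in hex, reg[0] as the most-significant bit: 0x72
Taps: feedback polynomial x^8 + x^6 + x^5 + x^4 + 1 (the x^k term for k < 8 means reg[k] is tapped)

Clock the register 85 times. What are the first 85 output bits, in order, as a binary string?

0111001010100101000100101101000110011100111100011011000010001011101011110110111110000

k : reg_k → out_k, fb_k
0: 01110010 → 0, fb=1
1: 11100101 → 1, fb=0
2: 11001010 → 1, fb=1
3: 10010101 → 1, fb=0
4: 00101010 → 0, fb=0
5: 01010100 → 0, fb=1
6: 10101001 → 1, fb=0
7: 01010010 → 0, fb=1
8: 10100101 → 1, fb=0
9: 01001010 → 0, fb=0
10: 10010100 → 1, fb=0
11: 00101000 → 0, fb=1
12: 01010001 → 0, fb=0
13: 10100010 → 1, fb=0
14: 01000100 → 0, fb=1
15: 10001001 → 1, fb=0
16: 00010010 → 0, fb=1
17: 00100101 → 0, fb=1
18: 01001011 → 0, fb=0
19: 10010110 → 1, fb=1
20: 00101101 → 0, fb=0
21: 01011010 → 0, fb=0
22: 10110100 → 1, fb=0
23: 01101000 → 0, fb=1
24: 11010001 → 1, fb=1
25: 10100011 → 1, fb=0
26: 01000110 → 0, fb=0
27: 10001100 → 1, fb=1
28: 00011001 → 0, fb=1
29: 00110011 → 0, fb=1
30: 01100111 → 0, fb=0
31: 11001110 → 1, fb=0
32: 10011100 → 1, fb=1
33: 00111001 → 0, fb=1
34: 01110011 → 0, fb=1
35: 11100111 → 1, fb=1
36: 11001111 → 1, fb=0
37: 10011110 → 1, fb=0
38: 00111100 → 0, fb=0
39: 01111000 → 0, fb=1
40: 11110001 → 1, fb=1
41: 11100011 → 1, fb=0
42: 11000110 → 1, fb=1
43: 10001101 → 1, fb=1
44: 00011011 → 0, fb=0
45: 00110110 → 0, fb=0
46: 01101100 → 0, fb=0
47: 11011000 → 1, fb=0
48: 10110000 → 1, fb=1
49: 01100001 → 0, fb=0
50: 11000010 → 1, fb=0
51: 10000100 → 1, fb=0
52: 00001000 → 0, fb=1
53: 00010001 → 0, fb=0
54: 00100010 → 0, fb=1
55: 01000101 → 0, fb=1
56: 10001011 → 1, fb=1
57: 00010111 → 0, fb=0
58: 00101110 → 0, fb=1
59: 01011101 → 0, fb=0
60: 10111010 → 1, fb=1
61: 01110101 → 0, fb=1
62: 11101011 → 1, fb=1
63: 11010111 → 1, fb=1
64: 10101111 → 1, fb=0
65: 01011110 → 0, fb=1
66: 10111101 → 1, fb=1
67: 01111011 → 0, fb=0
68: 11110110 → 1, fb=1
69: 11101101 → 1, fb=1
70: 11011011 → 1, fb=1
71: 10110111 → 1, fb=1
72: 01101111 → 0, fb=1
73: 11011111 → 1, fb=0
74: 10111110 → 1, fb=0
75: 01111100 → 0, fb=0
76: 11111000 → 1, fb=0
77: 11110000 → 1, fb=1
78: 11100001 → 1, fb=1
79: 11000011 → 1, fb=0
80: 10000110 → 1, fb=1
81: 00001101 → 0, fb=0
82: 00011010 → 0, fb=0
83: 00110100 → 0, fb=1
84: 01101001 → 0, fb=1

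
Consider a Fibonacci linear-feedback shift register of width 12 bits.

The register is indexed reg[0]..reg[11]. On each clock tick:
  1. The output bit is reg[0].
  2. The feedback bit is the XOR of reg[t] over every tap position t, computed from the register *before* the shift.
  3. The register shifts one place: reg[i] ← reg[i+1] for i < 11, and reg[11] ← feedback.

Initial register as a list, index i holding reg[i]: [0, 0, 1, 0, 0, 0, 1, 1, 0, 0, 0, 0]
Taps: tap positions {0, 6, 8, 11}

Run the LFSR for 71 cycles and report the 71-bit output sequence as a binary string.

00100011000010110011010111010001111110011011110011000111001111011001011

k : reg_k → out_k, fb_k
0: 001000110000 → 0, fb=1
1: 010001100001 → 0, fb=0
2: 100011000010 → 1, fb=1
3: 000110000101 → 0, fb=1
4: 001100001011 → 0, fb=0
5: 011000010110 → 0, fb=0
6: 110000101100 → 1, fb=1
7: 100001011001 → 1, fb=1
8: 000010110011 → 0, fb=0
9: 000101100110 → 0, fb=1
10: 001011001101 → 0, fb=0
11: 010110011010 → 0, fb=1
12: 101100110101 → 1, fb=1
13: 011001101011 → 0, fb=1
14: 110011010111 → 1, fb=0
15: 100110101110 → 1, fb=1
16: 001101011101 → 0, fb=0
17: 011010111010 → 0, fb=0
18: 110101110100 → 1, fb=0
19: 101011101000 → 1, fb=1
20: 010111010001 → 0, fb=1
21: 101110100011 → 1, fb=1
22: 011101000111 → 0, fb=1
23: 111010001111 → 1, fb=1
24: 110100011111 → 1, fb=1
25: 101000111111 → 1, fb=0
26: 010001111110 → 0, fb=0
27: 100011111100 → 1, fb=1
28: 000111111001 → 0, fb=1
29: 001111110011 → 0, fb=0
30: 011111100110 → 0, fb=1
31: 111111001101 → 1, fb=1
32: 111110011011 → 1, fb=1
33: 111100110111 → 1, fb=1
34: 111001101111 → 1, fb=0
35: 110011011110 → 1, fb=0
36: 100110111100 → 1, fb=1
37: 001101111001 → 0, fb=1
38: 011011110011 → 0, fb=0
39: 110111100110 → 1, fb=0
40: 101111001100 → 1, fb=0
41: 011110011000 → 0, fb=1
42: 111100110001 → 1, fb=1
43: 111001100011 → 1, fb=1
44: 110011000111 → 1, fb=0
45: 100110001110 → 1, fb=0
46: 001100011100 → 0, fb=1
47: 011000111001 → 0, fb=1
48: 110001110011 → 1, fb=1
49: 100011100111 → 1, fb=1
50: 000111001111 → 0, fb=0
51: 001110011110 → 0, fb=1
52: 011100111101 → 0, fb=1
53: 111001111011 → 1, fb=0
54: 110011110110 → 1, fb=0
55: 100111101100 → 1, fb=1
56: 001111011001 → 0, fb=0
57: 011110110010 → 0, fb=1
58: 111101100101 → 1, fb=1
59: 111011001011 → 1, fb=1
60: 110110010111 → 1, fb=0
61: 101100101110 → 1, fb=1
62: 011001011101 → 0, fb=0
63: 110010111010 → 1, fb=1
64: 100101110101 → 1, fb=1
65: 001011101011 → 0, fb=1
66: 010111010111 → 0, fb=1
67: 101110101111 → 1, fb=0
68: 011101011110 → 0, fb=1
69: 111010111101 → 1, fb=0
70: 110101111010 → 1, fb=1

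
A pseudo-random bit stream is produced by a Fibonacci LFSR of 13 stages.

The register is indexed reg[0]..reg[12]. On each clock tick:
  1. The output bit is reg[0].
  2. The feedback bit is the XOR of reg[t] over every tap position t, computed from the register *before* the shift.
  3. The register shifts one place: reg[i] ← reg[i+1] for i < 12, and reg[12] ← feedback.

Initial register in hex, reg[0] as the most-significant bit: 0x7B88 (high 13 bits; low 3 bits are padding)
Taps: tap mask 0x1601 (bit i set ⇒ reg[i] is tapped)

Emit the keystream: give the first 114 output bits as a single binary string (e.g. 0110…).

k : reg_k → out_k, fb_k
0: 0111101110001 → 0, fb=1
1: 1111011100011 → 1, fb=0
2: 1110111000110 → 1, fb=0
3: 1101110001100 → 1, fb=1
4: 1011100011001 → 1, fb=1
5: 0111000110011 → 0, fb=1
6: 1110001100111 → 1, fb=1
7: 1100011001111 → 1, fb=0
8: 1000110011110 → 1, fb=1
9: 0001100111101 → 0, fb=1
10: 0011001111011 → 0, fb=0
11: 0110011110110 → 0, fb=1
12: 1100111101101 → 1, fb=0
13: 1001111011010 → 1, fb=0
14: 0011110110100 → 0, fb=1
15: 0111101101001 → 0, fb=0
16: 1111011010010 → 1, fb=1
17: 1110110100101 → 1, fb=1
18: 1101101001011 → 1, fb=1
19: 1011010010111 → 1, fb=1
20: 0110100101111 → 0, fb=1
21: 1101001011111 → 1, fb=0
22: 1010010111110 → 1, fb=1
23: 0100101111101 → 0, fb=1
24: 1001011111011 → 1, fb=1
25: 0010111110111 → 0, fb=0
26: 0101111101110 → 0, fb=0
27: 1011111011100 → 1, fb=1
28: 0111110111001 → 0, fb=0
29: 1111101110010 → 1, fb=1
30: 1111011100101 → 1, fb=1
31: 1110111001011 → 1, fb=1
32: 1101110010111 → 1, fb=1
33: 1011100101111 → 1, fb=0
34: 0111001011110 → 0, fb=0
35: 1110010111100 → 1, fb=1
36: 1100101111001 → 1, fb=1
37: 1001011110011 → 1, fb=0
38: 0010111100110 → 0, fb=1
39: 0101111001101 → 0, fb=1
40: 1011110011011 → 1, fb=1
41: 0111100110111 → 0, fb=0
42: 1111001101110 → 1, fb=1
43: 1110011011101 → 1, fb=0
44: 1100110111010 → 1, fb=0
45: 1001101110100 → 1, fb=0
46: 0011011101000 → 0, fb=1
47: 0110111010001 → 0, fb=1
48: 1101110100011 → 1, fb=0
49: 1011101000110 → 1, fb=0
50: 0111010001100 → 0, fb=0
51: 1110100011000 → 1, fb=0
52: 1101000110000 → 1, fb=1
53: 1010001100001 → 1, fb=0
54: 0100011000010 → 0, fb=0
55: 1000110000100 → 1, fb=0
56: 0001100001000 → 0, fb=1
57: 0011000010001 → 0, fb=1
58: 0110000100011 → 0, fb=1
59: 1100001000111 → 1, fb=1
60: 1000010001111 → 1, fb=0
61: 0000100011110 → 0, fb=0
62: 0001000111100 → 0, fb=0
63: 0010001111000 → 0, fb=1
64: 0100011110001 → 0, fb=1
65: 1000111100011 → 1, fb=0
66: 0001111000110 → 0, fb=1
67: 0011110001101 → 0, fb=1
68: 0111100011011 → 0, fb=0
69: 1111000110110 → 1, fb=0
70: 1110001101100 → 1, fb=1
71: 1100011011001 → 1, fb=1
72: 1000110110011 → 1, fb=0
73: 0001101100110 → 0, fb=1
74: 0011011001101 → 0, fb=1
75: 0110110011011 → 0, fb=0
76: 1101100110110 → 1, fb=0
77: 1011001101100 → 1, fb=1
78: 0110011011001 → 0, fb=0
79: 1100110110010 → 1, fb=1
80: 1001101100101 → 1, fb=1
81: 0011011001011 → 0, fb=0
82: 0110110010110 → 0, fb=1
83: 1101100101101 → 1, fb=0
84: 1011001011010 → 1, fb=0
85: 0110010110100 → 0, fb=1
86: 1100101101001 → 1, fb=1
87: 1001011010011 → 1, fb=0
88: 0010110100110 → 0, fb=1
89: 0101101001101 → 0, fb=1
90: 1011010011011 → 1, fb=1
91: 0110100110111 → 0, fb=0
92: 1101001101110 → 1, fb=1
93: 1010011011101 → 1, fb=0
94: 0100110111010 → 0, fb=1
95: 1001101110101 → 1, fb=1
96: 0011011101011 → 0, fb=0
97: 0110111010110 → 0, fb=1
98: 1101110101101 → 1, fb=0
99: 1011101011010 → 1, fb=0
100: 0111010110100 → 0, fb=1
101: 1110101101001 → 1, fb=1
102: 1101011010011 → 1, fb=0
103: 1010110100110 → 1, fb=0
104: 0101101001100 → 0, fb=0
105: 1011010011000 → 1, fb=0
106: 0110100110000 → 0, fb=0
107: 1101001100000 → 1, fb=1
108: 1010011000001 → 1, fb=0
109: 0100110000010 → 0, fb=0
110: 1001100000100 → 1, fb=0
111: 0011000001000 → 0, fb=1
112: 0110000010001 → 0, fb=1
113: 1100000100011 → 1, fb=0

011110111000110011110110100101111101110010111100110111010001100001000111100011011001101100101101001101110101101001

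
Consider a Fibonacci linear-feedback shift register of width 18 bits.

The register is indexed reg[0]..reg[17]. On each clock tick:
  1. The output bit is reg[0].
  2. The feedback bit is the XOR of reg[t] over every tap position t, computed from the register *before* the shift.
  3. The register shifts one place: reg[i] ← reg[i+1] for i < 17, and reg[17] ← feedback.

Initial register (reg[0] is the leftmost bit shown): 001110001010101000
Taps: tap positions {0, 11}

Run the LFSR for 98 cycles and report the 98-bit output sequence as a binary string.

00111000101010100001101000011110101110111111000001001110011000001101001000111100010011000001011100

step | reg (before) | out | fb
   0 | 001110001010101000 | 0 | 0
   1 | 011100010101010000 | 0 | 1
   2 | 111000101010100001 | 1 | 1
   3 | 110001010101000011 | 1 | 0
   4 | 100010101010000110 | 1 | 1
   5 | 000101010100001101 | 0 | 0
   6 | 001010101000011010 | 0 | 0
   7 | 010101010000110100 | 0 | 0
   8 | 101010100001101000 | 1 | 0
   9 | 010101000011010000 | 0 | 1
  10 | 101010000110100001 | 1 | 1
  11 | 010100001101000011 | 0 | 1
  12 | 101000011010000111 | 1 | 1
  13 | 010000110100001111 | 0 | 0
  14 | 100001101000011110 | 1 | 1
  15 | 000011010000111101 | 0 | 0
  16 | 000110100001111010 | 0 | 1
  17 | 001101000011110101 | 0 | 1
  18 | 011010000111101011 | 0 | 1
  19 | 110100001111010111 | 1 | 0
  20 | 101000011110101110 | 1 | 1
  21 | 010000111101011101 | 0 | 1
  22 | 100001111010111011 | 1 | 1
  23 | 000011110101110111 | 0 | 1
  24 | 000111101011101111 | 0 | 1
  25 | 001111010111011111 | 0 | 1
  26 | 011110101110111111 | 0 | 0
  27 | 111101011101111110 | 1 | 0
  28 | 111010111011111100 | 1 | 0
  29 | 110101110111111000 | 1 | 0
  30 | 101011101111110000 | 1 | 0
  31 | 010111011111100000 | 0 | 1
  32 | 101110111111000001 | 1 | 0
  33 | 011101111110000010 | 0 | 0
  34 | 111011111100000100 | 1 | 1
  35 | 110111111000001001 | 1 | 1
  36 | 101111110000010011 | 1 | 1
  37 | 011111100000100111 | 0 | 0
  38 | 111111000001001110 | 1 | 0
  39 | 111110000010011100 | 1 | 1
  40 | 111100000100111001 | 1 | 1
  41 | 111000001001110011 | 1 | 0
  42 | 110000010011100110 | 1 | 0
  43 | 100000100111001100 | 1 | 0
  44 | 000001001110011000 | 0 | 0
  45 | 000010011100110000 | 0 | 0
  46 | 000100111001100000 | 0 | 1
  47 | 001001110011000001 | 0 | 1
  48 | 010011100110000011 | 0 | 0
  49 | 100111001100000110 | 1 | 1
  50 | 001110011000001101 | 0 | 0
  51 | 011100110000011010 | 0 | 0
  52 | 111001100000110100 | 1 | 1
  53 | 110011000001101001 | 1 | 0
  54 | 100110000011010010 | 1 | 0
  55 | 001100000110100100 | 0 | 0
  56 | 011000001101001000 | 0 | 1
  57 | 110000011010010001 | 1 | 1
  58 | 100000110100100011 | 1 | 1
  59 | 000001101001000111 | 0 | 1
  60 | 000011010010001111 | 0 | 0
  61 | 000110100100011110 | 0 | 0
  62 | 001101001000111100 | 0 | 0
  63 | 011010010001111000 | 0 | 1
  64 | 110100100011110001 | 1 | 0
  65 | 101001000111100010 | 1 | 0
  66 | 010010001111000100 | 0 | 1
  67 | 100100011110001001 | 1 | 1
  68 | 001000111100010011 | 0 | 0
  69 | 010001111000100110 | 0 | 0
  70 | 100011110001001100 | 1 | 0
  71 | 000111100010011000 | 0 | 0
  72 | 001111000100110000 | 0 | 0
  73 | 011110001001100000 | 0 | 1
  74 | 111100010011000001 | 1 | 0
  75 | 111000100110000010 | 1 | 1
  76 | 110001001100000101 | 1 | 1
  77 | 100010011000001011 | 1 | 1
  78 | 000100110000010111 | 0 | 0
  79 | 001001100000101110 | 0 | 0
  80 | 010011000001011100 | 0 | 1
  81 | 100110000010111001 | 1 | 1
  82 | 001100000101110011 | 0 | 1
  83 | 011000001011100111 | 0 | 1
  84 | 110000010111001111 | 1 | 0
  85 | 100000101110011110 | 1 | 1
  86 | 000001011100111101 | 0 | 0
  87 | 000010111001111010 | 0 | 1
  88 | 000101110011110101 | 0 | 1
  89 | 001011100111101011 | 0 | 1
  90 | 010111001111010111 | 0 | 1
  91 | 101110011110101111 | 1 | 1
  92 | 011100111101011111 | 0 | 1
  93 | 111001111010111111 | 1 | 1
  94 | 110011110101111111 | 1 | 0
  95 | 100111101011111110 | 1 | 0
  96 | 001111010111111100 | 0 | 1
  97 | 011110101111111001 | 0 | 1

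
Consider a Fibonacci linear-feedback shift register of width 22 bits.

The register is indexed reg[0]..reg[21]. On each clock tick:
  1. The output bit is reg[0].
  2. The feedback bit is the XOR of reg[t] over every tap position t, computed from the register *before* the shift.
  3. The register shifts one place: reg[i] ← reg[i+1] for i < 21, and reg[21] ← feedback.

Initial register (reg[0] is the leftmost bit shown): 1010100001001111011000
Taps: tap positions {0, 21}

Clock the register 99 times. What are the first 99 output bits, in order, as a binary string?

step | reg (before) | out | fb
   0 | 1010100001001111011000 | 1 | 1
   1 | 0101000010011110110001 | 0 | 1
   2 | 1010000100111101100011 | 1 | 0
   3 | 0100001001111011000110 | 0 | 0
   4 | 1000010011110110001100 | 1 | 1
   5 | 0000100111101100011001 | 0 | 1
   6 | 0001001111011000110011 | 0 | 1
   7 | 0010011110110001100111 | 0 | 1
   8 | 0100111101100011001111 | 0 | 1
   9 | 1001111011000110011111 | 1 | 0
  10 | 0011110110001100111110 | 0 | 0
  11 | 0111101100011001111100 | 0 | 0
  12 | 1111011000110011111000 | 1 | 1
  13 | 1110110001100111110001 | 1 | 0
  14 | 1101100011001111100010 | 1 | 1
  15 | 1011000110011111000101 | 1 | 0
  16 | 0110001100111110001010 | 0 | 0
  17 | 1100011001111100010100 | 1 | 1
  18 | 1000110011111000101001 | 1 | 0
  19 | 0001100111110001010010 | 0 | 0
  20 | 0011001111100010100100 | 0 | 0
  21 | 0110011111000101001000 | 0 | 0
  22 | 1100111110001010010000 | 1 | 1
  23 | 1001111100010100100001 | 1 | 0
  24 | 0011111000101001000010 | 0 | 0
  25 | 0111110001010010000100 | 0 | 0
  26 | 1111100010100100001000 | 1 | 1
  27 | 1111000101001000010001 | 1 | 0
  28 | 1110001010010000100010 | 1 | 1
  29 | 1100010100100001000101 | 1 | 0
  30 | 1000101001000010001010 | 1 | 1
  31 | 0001010010000100010101 | 0 | 1
  32 | 0010100100001000101011 | 0 | 1
  33 | 0101001000010001010111 | 0 | 1
  34 | 1010010000100010101111 | 1 | 0
  35 | 0100100001000101011110 | 0 | 0
  36 | 1001000010001010111100 | 1 | 1
  37 | 0010000100010101111001 | 0 | 1
  38 | 0100001000101011110011 | 0 | 1
  39 | 1000010001010111100111 | 1 | 0
  40 | 0000100010101111001110 | 0 | 0
  41 | 0001000101011110011100 | 0 | 0
  42 | 0010001010111100111000 | 0 | 0
  43 | 0100010101111001110000 | 0 | 0
  44 | 1000101011110011100000 | 1 | 1
  45 | 0001010111100111000001 | 0 | 1
  46 | 0010101111001110000011 | 0 | 1
  47 | 0101011110011100000111 | 0 | 1
  48 | 1010111100111000001111 | 1 | 0
  49 | 0101111001110000011110 | 0 | 0
  50 | 1011110011100000111100 | 1 | 1
  51 | 0111100111000001111001 | 0 | 1
  52 | 1111001110000011110011 | 1 | 0
  53 | 1110011100000111100110 | 1 | 1
  54 | 1100111000001111001101 | 1 | 0
  55 | 1001110000011110011010 | 1 | 1
  56 | 0011100000111100110101 | 0 | 1
  57 | 0111000001111001101011 | 0 | 1
  58 | 1110000011110011010111 | 1 | 0
  59 | 1100000111100110101110 | 1 | 1
  60 | 1000001111001101011101 | 1 | 0
  61 | 0000011110011010111010 | 0 | 0
  62 | 0000111100110101110100 | 0 | 0
  63 | 0001111001101011101000 | 0 | 0
  64 | 0011110011010111010000 | 0 | 0
  65 | 0111100110101110100000 | 0 | 0
  66 | 1111001101011101000000 | 1 | 1
  67 | 1110011010111010000001 | 1 | 0
  68 | 1100110101110100000010 | 1 | 1
  69 | 1001101011101000000101 | 1 | 0
  70 | 0011010111010000001010 | 0 | 0
  71 | 0110101110100000010100 | 0 | 0
  72 | 1101011101000000101000 | 1 | 1
  73 | 1010111010000001010001 | 1 | 0
  74 | 0101110100000010100010 | 0 | 0
  75 | 1011101000000101000100 | 1 | 1
  76 | 0111010000001010001001 | 0 | 1
  77 | 1110100000010100010011 | 1 | 0
  78 | 1101000000101000100110 | 1 | 1
  79 | 1010000001010001001101 | 1 | 0
  80 | 0100000010100010011010 | 0 | 0
  81 | 1000000101000100110100 | 1 | 1
  82 | 0000001010001001101001 | 0 | 1
  83 | 0000010100010011010011 | 0 | 1
  84 | 0000101000100110100111 | 0 | 1
  85 | 0001010001001101001111 | 0 | 1
  86 | 0010100010011010011111 | 0 | 1
  87 | 0101000100110100111111 | 0 | 1
  88 | 1010001001101001111111 | 1 | 0
  89 | 0100010011010011111110 | 0 | 0
  90 | 1000100110100111111100 | 1 | 1
  91 | 0001001101001111111001 | 0 | 1
  92 | 0010011010011111110011 | 0 | 1
  93 | 0100110100111111100111 | 0 | 1
  94 | 1001101001111111001111 | 1 | 0
  95 | 0011010011111110011110 | 0 | 0
  96 | 0110100111111100111100 | 0 | 0
  97 | 1101001111111001111000 | 1 | 1
  98 | 1010011111110011110001 | 1 | 0

101010000100111101100011001111100010100100001000101011110011100000111100110101110100000010100010011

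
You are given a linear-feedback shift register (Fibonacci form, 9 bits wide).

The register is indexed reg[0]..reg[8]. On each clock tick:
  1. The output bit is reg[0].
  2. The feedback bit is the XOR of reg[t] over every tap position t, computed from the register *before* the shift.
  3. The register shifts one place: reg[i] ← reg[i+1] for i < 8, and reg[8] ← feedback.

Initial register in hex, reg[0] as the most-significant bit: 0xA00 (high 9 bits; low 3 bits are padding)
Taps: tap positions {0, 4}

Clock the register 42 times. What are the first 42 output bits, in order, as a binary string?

101000000101001010111100101110111000000111

tick  register→output (feedback)
  0  101000000→1 (1)
  1  010000001→0 (0)
  2  100000010→1 (1)
  3  000000101→0 (0)
  4  000001010→0 (0)
  5  000010100→0 (1)
  6  000101001→0 (0)
  7  001010010→0 (1)
  8  010100101→0 (0)
  9  101001010→1 (1)
 10  010010101→0 (1)
 11  100101011→1 (1)
 12  001010111→0 (1)
 13  010101111→0 (0)
 14  101011110→1 (0)
 15  010111100→0 (1)
 16  101111001→1 (0)
 17  011110010→0 (1)
 18  111100101→1 (1)
 19  111001011→1 (1)
 20  110010111→1 (0)
 21  100101110→1 (1)
 22  001011101→0 (1)
 23  010111011→0 (1)
 24  101110111→1 (0)
 25  011101110→0 (0)
 26  111011100→1 (0)
 27  110111000→1 (0)
 28  101110000→1 (0)
 29  011100000→0 (0)
 30  111000000→1 (1)
 31  110000001→1 (1)
 32  100000011→1 (1)
 33  000000111→0 (0)
 34  000001110→0 (0)
 35  000011100→0 (1)
 36  000111001→0 (1)
 37  001110011→0 (1)
 38  011100111→0 (0)
 39  111001110→1 (1)
 40  110011101→1 (0)
 41  100111010→1 (0)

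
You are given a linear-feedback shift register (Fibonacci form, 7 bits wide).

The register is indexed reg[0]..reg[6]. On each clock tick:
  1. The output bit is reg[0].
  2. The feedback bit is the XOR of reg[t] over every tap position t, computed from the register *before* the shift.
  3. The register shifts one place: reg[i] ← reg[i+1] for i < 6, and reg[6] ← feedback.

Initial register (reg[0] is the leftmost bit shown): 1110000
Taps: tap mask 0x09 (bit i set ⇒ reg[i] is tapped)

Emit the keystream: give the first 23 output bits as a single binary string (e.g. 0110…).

11100001110111100101100

k : reg_k → out_k, fb_k
0: 1110000 → 1, fb=1
1: 1100001 → 1, fb=1
2: 1000011 → 1, fb=1
3: 0000111 → 0, fb=0
4: 0001110 → 0, fb=1
5: 0011101 → 0, fb=1
6: 0111011 → 0, fb=1
7: 1110111 → 1, fb=1
8: 1101111 → 1, fb=0
9: 1011110 → 1, fb=0
10: 0111100 → 0, fb=1
11: 1111001 → 1, fb=0
12: 1110010 → 1, fb=1
13: 1100101 → 1, fb=1
14: 1001011 → 1, fb=0
15: 0010110 → 0, fb=0
16: 0101100 → 0, fb=1
17: 1011001 → 1, fb=0
18: 0110010 → 0, fb=0
19: 1100100 → 1, fb=1
20: 1001001 → 1, fb=0
21: 0010010 → 0, fb=0
22: 0100100 → 0, fb=0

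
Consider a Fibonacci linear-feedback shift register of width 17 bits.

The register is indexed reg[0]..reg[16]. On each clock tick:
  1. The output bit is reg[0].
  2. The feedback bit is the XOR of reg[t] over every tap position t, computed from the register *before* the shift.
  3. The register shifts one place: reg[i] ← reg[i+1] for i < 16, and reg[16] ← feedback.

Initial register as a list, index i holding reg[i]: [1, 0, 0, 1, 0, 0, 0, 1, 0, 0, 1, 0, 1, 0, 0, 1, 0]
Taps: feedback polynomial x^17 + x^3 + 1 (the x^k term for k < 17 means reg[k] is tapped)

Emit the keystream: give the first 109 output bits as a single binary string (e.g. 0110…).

1001000100101001000011000011000010110110110110101000000000000111010000000001111010100000011101011101000111101

step | reg (before) | out | fb
   0 | 10010001001010010 | 1 | 0
   1 | 00100010010100100 | 0 | 0
   2 | 01000100101001000 | 0 | 0
   3 | 10001001010010000 | 1 | 1
   4 | 00010010100100001 | 0 | 1
   5 | 00100101001000011 | 0 | 0
   6 | 01001010010000110 | 0 | 0
   7 | 10010100100001100 | 1 | 0
   8 | 00101001000011000 | 0 | 0
   9 | 01010010000110000 | 0 | 1
  10 | 10100100001100001 | 1 | 1
  11 | 01001000011000011 | 0 | 0
  12 | 10010000110000110 | 1 | 0
  13 | 00100001100001100 | 0 | 0
  14 | 01000011000011000 | 0 | 0
  15 | 10000110000110000 | 1 | 1
  16 | 00001100001100001 | 0 | 0
  17 | 00011000011000010 | 0 | 1
  18 | 00110000110000101 | 0 | 1
  19 | 01100001100001011 | 0 | 0
  20 | 11000011000010110 | 1 | 1
  21 | 10000110000101101 | 1 | 1
  22 | 00001100001011011 | 0 | 0
  23 | 00011000010110110 | 0 | 1
  24 | 00110000101101101 | 0 | 1
  25 | 01100001011011011 | 0 | 0
  26 | 11000010110110110 | 1 | 1
  27 | 10000101101101101 | 1 | 1
  28 | 00001011011011011 | 0 | 0
  29 | 00010110110110110 | 0 | 1
  30 | 00101101101101101 | 0 | 0
  31 | 01011011011011010 | 0 | 1
  32 | 10110110110110101 | 1 | 0
  33 | 01101101101101010 | 0 | 0
  34 | 11011011011010100 | 1 | 0
  35 | 10110110110101000 | 1 | 0
  36 | 01101101101010000 | 0 | 0
  37 | 11011011010100000 | 1 | 0
  38 | 10110110101000000 | 1 | 0
  39 | 01101101010000000 | 0 | 0
  40 | 11011010100000000 | 1 | 0
  41 | 10110101000000000 | 1 | 0
  42 | 01101010000000000 | 0 | 0
  43 | 11010100000000000 | 1 | 0
  44 | 10101000000000000 | 1 | 1
  45 | 01010000000000001 | 0 | 1
  46 | 10100000000000011 | 1 | 1
  47 | 01000000000000111 | 0 | 0
  48 | 10000000000001110 | 1 | 1
  49 | 00000000000011101 | 0 | 0
  50 | 00000000000111010 | 0 | 0
  51 | 00000000001110100 | 0 | 0
  52 | 00000000011101000 | 0 | 0
  53 | 00000000111010000 | 0 | 0
  54 | 00000001110100000 | 0 | 0
  55 | 00000011101000000 | 0 | 0
  56 | 00000111010000000 | 0 | 0
  57 | 00001110100000000 | 0 | 0
  58 | 00011101000000000 | 0 | 1
  59 | 00111010000000001 | 0 | 1
  60 | 01110100000000011 | 0 | 1
  61 | 11101000000000111 | 1 | 1
  62 | 11010000000001111 | 1 | 0
  63 | 10100000000011110 | 1 | 1
  64 | 01000000000111101 | 0 | 0
  65 | 10000000001111010 | 1 | 1
  66 | 00000000011110101 | 0 | 0
  67 | 00000000111101010 | 0 | 0
  68 | 00000001111010100 | 0 | 0
  69 | 00000011110101000 | 0 | 0
  70 | 00000111101010000 | 0 | 0
  71 | 00001111010100000 | 0 | 0
  72 | 00011110101000000 | 0 | 1
  73 | 00111101010000001 | 0 | 1
  74 | 01111010100000011 | 0 | 1
  75 | 11110101000000111 | 1 | 0
  76 | 11101010000001110 | 1 | 1
  77 | 11010100000011101 | 1 | 0
  78 | 10101000000111010 | 1 | 1
  79 | 01010000001110101 | 0 | 1
  80 | 10100000011101011 | 1 | 1
  81 | 01000000111010111 | 0 | 0
  82 | 10000001110101110 | 1 | 1
  83 | 00000011101011101 | 0 | 0
  84 | 00000111010111010 | 0 | 0
  85 | 00001110101110100 | 0 | 0
  86 | 00011101011101000 | 0 | 1
  87 | 00111010111010001 | 0 | 1
  88 | 01110101110100011 | 0 | 1
  89 | 11101011101000111 | 1 | 1
  90 | 11010111010001111 | 1 | 0
  91 | 10101110100011110 | 1 | 1
  92 | 01011101000111101 | 0 | 1
  93 | 10111010001111011 | 1 | 0
  94 | 01110100011110110 | 0 | 1
  95 | 11101000111101101 | 1 | 1
  96 | 11010001111011011 | 1 | 0
  97 | 10100011110110110 | 1 | 1
  98 | 01000111101101101 | 0 | 0
  99 | 10001111011011010 | 1 | 1
 100 | 00011110110110101 | 0 | 1
 101 | 00111101101101011 | 0 | 1
 102 | 01111011011010111 | 0 | 1
 103 | 11110110110101111 | 1 | 0
 104 | 11101101101011110 | 1 | 1
 105 | 11011011010111101 | 1 | 0
 106 | 10110110101111010 | 1 | 0
 107 | 01101101011110100 | 0 | 0
 108 | 11011010111101000 | 1 | 0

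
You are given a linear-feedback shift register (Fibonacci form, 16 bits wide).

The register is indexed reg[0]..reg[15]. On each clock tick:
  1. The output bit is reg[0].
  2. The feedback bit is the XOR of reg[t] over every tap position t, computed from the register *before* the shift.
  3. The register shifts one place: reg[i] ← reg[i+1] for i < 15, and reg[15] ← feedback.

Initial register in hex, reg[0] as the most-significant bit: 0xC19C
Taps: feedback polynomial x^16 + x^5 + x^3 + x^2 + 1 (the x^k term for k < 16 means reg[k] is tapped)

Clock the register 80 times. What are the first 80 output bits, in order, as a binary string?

11000001100111001111100010010111110011001000111100001011001010100001101110010001

step | reg (before) | out | fb
   0 | 1100000110011100 | 1 | 1
   1 | 1000001100111001 | 1 | 1
   2 | 0000011001110011 | 0 | 1
   3 | 0000110011100111 | 0 | 1
   4 | 0001100111001111 | 0 | 1
   5 | 0011001110011111 | 0 | 0
   6 | 0110011100111110 | 0 | 0
   7 | 1100111001111100 | 1 | 0
   8 | 1001110011111000 | 1 | 1
   9 | 0011100111110001 | 0 | 0
  10 | 0111001111100010 | 0 | 0
  11 | 1110011111000100 | 1 | 1
  12 | 1100111110001001 | 1 | 0
  13 | 1001111100010010 | 1 | 1
  14 | 0011111000100101 | 0 | 1
  15 | 0111110001001011 | 0 | 1
  16 | 1111100010010111 | 1 | 1
  17 | 1111000100101111 | 1 | 1
  18 | 1110001001011111 | 1 | 0
  19 | 1100010010111110 | 1 | 0
  20 | 1000100101111100 | 1 | 1
  21 | 0001001011111001 | 0 | 1
  22 | 0010010111110011 | 0 | 0
  23 | 0100101111100110 | 0 | 0
  24 | 1001011111001100 | 1 | 1
  25 | 0010111110011001 | 0 | 0
  26 | 0101111100110010 | 0 | 0
  27 | 1011111001100100 | 1 | 0
  28 | 0111110011001000 | 0 | 1
  29 | 1111100110010001 | 1 | 1
  30 | 1111001100100011 | 1 | 1
  31 | 1110011001000111 | 1 | 1
  32 | 1100110010001111 | 1 | 0
  33 | 1001100100011110 | 1 | 0
  34 | 0011001000111100 | 0 | 0
  35 | 0110010001111000 | 0 | 0
  36 | 1100100011110000 | 1 | 1
  37 | 1001000111100001 | 1 | 0
  38 | 0010001111000010 | 0 | 1
  39 | 0100011110000101 | 0 | 1
  40 | 1000111100001011 | 1 | 0
  41 | 0001111000010110 | 0 | 0
  42 | 0011110000101100 | 0 | 1
  43 | 0111100001011001 | 0 | 0
  44 | 1111000010110010 | 1 | 1
  45 | 1110000101100101 | 1 | 0
  46 | 1100001011001010 | 1 | 1
  47 | 1000010110010101 | 1 | 0
  48 | 0000101100101010 | 0 | 0
  49 | 0001011001010100 | 0 | 0
  50 | 0010110010101000 | 0 | 0
  51 | 0101100101010000 | 0 | 1
  52 | 1011001010100001 | 1 | 1
  53 | 0110010101000011 | 0 | 0
  54 | 1100101010000110 | 1 | 1
  55 | 1001010100001101 | 1 | 1
  56 | 0010101000011011 | 0 | 1
  57 | 0101010000110111 | 0 | 0
  58 | 1010100001101110 | 1 | 0
  59 | 0101000011011100 | 0 | 1
  60 | 1010000110111001 | 1 | 0
  61 | 0100001101110010 | 0 | 0
  62 | 1000011011100100 | 1 | 0
  63 | 0000110111001000 | 0 | 1
  64 | 0001101110010001 | 0 | 1
  65 | 0011011100100011 | 0 | 1
  66 | 0110111001000111 | 0 | 0
  67 | 1101110010001110 | 1 | 1
  68 | 1011100100011101 | 1 | 1
  69 | 0111001000111011 | 0 | 0
  70 | 1110010001110110 | 1 | 1
  71 | 1100100011101101 | 1 | 1
  72 | 1001000111011011 | 1 | 0
  73 | 0010001110110110 | 0 | 1
  74 | 0100011101101101 | 0 | 1
  75 | 1000111011011011 | 1 | 0
  76 | 0001110110110110 | 0 | 0
  77 | 0011101101101100 | 0 | 0
  78 | 0111011011011000 | 0 | 1
  79 | 1110110110110001 | 1 | 1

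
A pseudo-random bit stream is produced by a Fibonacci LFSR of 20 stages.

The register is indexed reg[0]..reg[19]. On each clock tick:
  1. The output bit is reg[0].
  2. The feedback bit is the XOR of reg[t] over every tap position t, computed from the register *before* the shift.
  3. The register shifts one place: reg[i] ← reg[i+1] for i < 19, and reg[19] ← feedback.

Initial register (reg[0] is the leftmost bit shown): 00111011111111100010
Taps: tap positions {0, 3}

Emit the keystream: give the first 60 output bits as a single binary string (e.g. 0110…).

step | reg (before) | out | fb
   0 | 00111011111111100010 | 0 | 1
   1 | 01110111111111000101 | 0 | 1
   2 | 11101111111110001011 | 1 | 1
   3 | 11011111111100010111 | 1 | 0
   4 | 10111111111000101110 | 1 | 0
   5 | 01111111110001011100 | 0 | 1
   6 | 11111111100010111001 | 1 | 0
   7 | 11111111000101110010 | 1 | 0
   8 | 11111110001011100100 | 1 | 0
   9 | 11111100010111001000 | 1 | 0
  10 | 11111000101110010000 | 1 | 0
  11 | 11110001011100100000 | 1 | 0
  12 | 11100010111001000000 | 1 | 1
  13 | 11000101110010000001 | 1 | 1
  14 | 10001011100100000011 | 1 | 1
  15 | 00010111001000000111 | 0 | 1
  16 | 00101110010000001111 | 0 | 0
  17 | 01011100100000011110 | 0 | 1
  18 | 10111001000000111101 | 1 | 0
  19 | 01110010000001111010 | 0 | 1
  20 | 11100100000011110101 | 1 | 1
  21 | 11001000000111101011 | 1 | 1
  22 | 10010000001111010111 | 1 | 0
  23 | 00100000011110101110 | 0 | 0
  24 | 01000000111101011100 | 0 | 0
  25 | 10000001111010111000 | 1 | 1
  26 | 00000011110101110001 | 0 | 0
  27 | 00000111101011100010 | 0 | 0
  28 | 00001111010111000100 | 0 | 0
  29 | 00011110101110001000 | 0 | 1
  30 | 00111101011100010001 | 0 | 1
  31 | 01111010111000100011 | 0 | 1
  32 | 11110101110001000111 | 1 | 0
  33 | 11101011100010001110 | 1 | 1
  34 | 11010111000100011101 | 1 | 0
  35 | 10101110001000111010 | 1 | 1
  36 | 01011100010001110101 | 0 | 1
  37 | 10111000100011101011 | 1 | 0
  38 | 01110001000111010110 | 0 | 1
  39 | 11100010001110101101 | 1 | 1
  40 | 11000100011101011011 | 1 | 1
  41 | 10001000111010110111 | 1 | 1
  42 | 00010001110101101111 | 0 | 1
  43 | 00100011101011011111 | 0 | 0
  44 | 01000111010110111110 | 0 | 0
  45 | 10001110101101111100 | 1 | 1
  46 | 00011101011011111001 | 0 | 1
  47 | 00111010110111110011 | 0 | 1
  48 | 01110101101111100111 | 0 | 1
  49 | 11101011011111001111 | 1 | 1
  50 | 11010110111110011111 | 1 | 0
  51 | 10101101111100111110 | 1 | 1
  52 | 01011011111001111101 | 0 | 1
  53 | 10110111110011111011 | 1 | 0
  54 | 01101111100111110110 | 0 | 0
  55 | 11011111001111101100 | 1 | 0
  56 | 10111110011111011000 | 1 | 0
  57 | 01111100111110110000 | 0 | 1
  58 | 11111001111101100001 | 1 | 0
  59 | 11110011111011000010 | 1 | 0

001110111111111000101110010000001111010111000100011101011011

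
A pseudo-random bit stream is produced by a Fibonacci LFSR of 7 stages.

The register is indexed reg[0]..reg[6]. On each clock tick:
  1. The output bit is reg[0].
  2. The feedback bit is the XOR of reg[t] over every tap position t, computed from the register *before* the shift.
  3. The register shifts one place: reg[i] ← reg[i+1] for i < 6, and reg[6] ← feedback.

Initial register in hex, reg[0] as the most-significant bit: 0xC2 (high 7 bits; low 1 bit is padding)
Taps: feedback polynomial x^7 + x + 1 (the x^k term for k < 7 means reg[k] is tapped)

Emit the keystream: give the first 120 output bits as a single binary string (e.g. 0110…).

110000101000111100100010110011101010011111010000111000100100110110101101111011000110100101110111001100101010111111100000

k : reg_k → out_k, fb_k
0: 1100001 → 1, fb=0
1: 1000010 → 1, fb=1
2: 0000101 → 0, fb=0
3: 0001010 → 0, fb=0
4: 0010100 → 0, fb=0
5: 0101000 → 0, fb=1
6: 1010001 → 1, fb=1
7: 0100011 → 0, fb=1
8: 1000111 → 1, fb=1
9: 0001111 → 0, fb=0
10: 0011110 → 0, fb=0
11: 0111100 → 0, fb=1
12: 1111001 → 1, fb=0
13: 1110010 → 1, fb=0
14: 1100100 → 1, fb=0
15: 1001000 → 1, fb=1
16: 0010001 → 0, fb=0
17: 0100010 → 0, fb=1
18: 1000101 → 1, fb=1
19: 0001011 → 0, fb=0
20: 0010110 → 0, fb=0
21: 0101100 → 0, fb=1
22: 1011001 → 1, fb=1
23: 0110011 → 0, fb=1
24: 1100111 → 1, fb=0
25: 1001110 → 1, fb=1
26: 0011101 → 0, fb=0
27: 0111010 → 0, fb=1
28: 1110101 → 1, fb=0
29: 1101010 → 1, fb=0
30: 1010100 → 1, fb=1
31: 0101001 → 0, fb=1
32: 1010011 → 1, fb=1
33: 0100111 → 0, fb=1
34: 1001111 → 1, fb=1
35: 0011111 → 0, fb=0
36: 0111110 → 0, fb=1
37: 1111101 → 1, fb=0
38: 1111010 → 1, fb=0
39: 1110100 → 1, fb=0
40: 1101000 → 1, fb=0
41: 1010000 → 1, fb=1
42: 0100001 → 0, fb=1
43: 1000011 → 1, fb=1
44: 0000111 → 0, fb=0
45: 0001110 → 0, fb=0
46: 0011100 → 0, fb=0
47: 0111000 → 0, fb=1
48: 1110001 → 1, fb=0
49: 1100010 → 1, fb=0
50: 1000100 → 1, fb=1
51: 0001001 → 0, fb=0
52: 0010010 → 0, fb=0
53: 0100100 → 0, fb=1
54: 1001001 → 1, fb=1
55: 0010011 → 0, fb=0
56: 0100110 → 0, fb=1
57: 1001101 → 1, fb=1
58: 0011011 → 0, fb=0
59: 0110110 → 0, fb=1
60: 1101101 → 1, fb=0
61: 1011010 → 1, fb=1
62: 0110101 → 0, fb=1
63: 1101011 → 1, fb=0
64: 1010110 → 1, fb=1
65: 0101101 → 0, fb=1
66: 1011011 → 1, fb=1
67: 0110111 → 0, fb=1
68: 1101111 → 1, fb=0
69: 1011110 → 1, fb=1
70: 0111101 → 0, fb=1
71: 1111011 → 1, fb=0
72: 1110110 → 1, fb=0
73: 1101100 → 1, fb=0
74: 1011000 → 1, fb=1
75: 0110001 → 0, fb=1
76: 1100011 → 1, fb=0
77: 1000110 → 1, fb=1
78: 0001101 → 0, fb=0
79: 0011010 → 0, fb=0
80: 0110100 → 0, fb=1
81: 1101001 → 1, fb=0
82: 1010010 → 1, fb=1
83: 0100101 → 0, fb=1
84: 1001011 → 1, fb=1
85: 0010111 → 0, fb=0
86: 0101110 → 0, fb=1
87: 1011101 → 1, fb=1
88: 0111011 → 0, fb=1
89: 1110111 → 1, fb=0
90: 1101110 → 1, fb=0
91: 1011100 → 1, fb=1
92: 0111001 → 0, fb=1
93: 1110011 → 1, fb=0
94: 1100110 → 1, fb=0
95: 1001100 → 1, fb=1
96: 0011001 → 0, fb=0
97: 0110010 → 0, fb=1
98: 1100101 → 1, fb=0
99: 1001010 → 1, fb=1
100: 0010101 → 0, fb=0
101: 0101010 → 0, fb=1
102: 1010101 → 1, fb=1
103: 0101011 → 0, fb=1
104: 1010111 → 1, fb=1
105: 0101111 → 0, fb=1
106: 1011111 → 1, fb=1
107: 0111111 → 0, fb=1
108: 1111111 → 1, fb=0
109: 1111110 → 1, fb=0
110: 1111100 → 1, fb=0
111: 1111000 → 1, fb=0
112: 1110000 → 1, fb=0
113: 1100000 → 1, fb=0
114: 1000000 → 1, fb=1
115: 0000001 → 0, fb=0
116: 0000010 → 0, fb=0
117: 0000100 → 0, fb=0
118: 0001000 → 0, fb=0
119: 0010000 → 0, fb=0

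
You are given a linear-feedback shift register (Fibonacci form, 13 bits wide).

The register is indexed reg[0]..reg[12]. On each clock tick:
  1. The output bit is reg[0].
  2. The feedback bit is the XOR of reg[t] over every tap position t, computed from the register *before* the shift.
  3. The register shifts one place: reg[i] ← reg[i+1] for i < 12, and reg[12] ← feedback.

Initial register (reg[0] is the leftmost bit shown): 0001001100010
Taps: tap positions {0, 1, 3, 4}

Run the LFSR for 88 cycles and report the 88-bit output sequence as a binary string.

k : reg_k → out_k, fb_k
0: 0001001100010 → 0, fb=1
1: 0010011000101 → 0, fb=0
2: 0100110001010 → 0, fb=0
3: 1001100010100 → 1, fb=1
4: 0011000101001 → 0, fb=1
5: 0110001010011 → 0, fb=1
6: 1100010100111 → 1, fb=0
7: 1000101001110 → 1, fb=0
8: 0001010011100 → 0, fb=1
9: 0010100111001 → 0, fb=1
10: 0101001110011 → 0, fb=0
11: 1010011100110 → 1, fb=1
12: 0100111001101 → 0, fb=0
13: 1001110011010 → 1, fb=1
14: 0011100110101 → 0, fb=0
15: 0111001101010 → 0, fb=0
16: 1110011010100 → 1, fb=0
17: 1100110101000 → 1, fb=1
18: 1001101010001 → 1, fb=1
19: 0011010100011 → 0, fb=1
20: 0110101000111 → 0, fb=0
21: 1101010001110 → 1, fb=1
22: 1010100011101 → 1, fb=0
23: 0101000111010 → 0, fb=0
24: 1010001110100 → 1, fb=1
25: 0100011101001 → 0, fb=1
26: 1000111010011 → 1, fb=0
27: 0001110100110 → 0, fb=0
28: 0011101001100 → 0, fb=0
29: 0111010011000 → 0, fb=0
30: 1110100110000 → 1, fb=1
31: 1101001100001 → 1, fb=1
32: 1010011000011 → 1, fb=1
33: 0100110000111 → 0, fb=0
34: 1001100001110 → 1, fb=1
35: 0011000011101 → 0, fb=1
36: 0110000111011 → 0, fb=1
37: 1100001110111 → 1, fb=0
38: 1000011101110 → 1, fb=1
39: 0000111011101 → 0, fb=1
40: 0001110111011 → 0, fb=0
41: 0011101110110 → 0, fb=0
42: 0111011101100 → 0, fb=0
43: 1110111011000 → 1, fb=1
44: 1101110110001 → 1, fb=0
45: 1011101100010 → 1, fb=1
46: 0111011000101 → 0, fb=0
47: 1110110001010 → 1, fb=1
48: 1101100010101 → 1, fb=0
49: 1011000101010 → 1, fb=0
50: 0110001010100 → 0, fb=1
51: 1100010101001 → 1, fb=0
52: 1000101010010 → 1, fb=0
53: 0001010100100 → 0, fb=1
54: 0010101001001 → 0, fb=1
55: 0101010010011 → 0, fb=0
56: 1010100100110 → 1, fb=0
57: 0101001001100 → 0, fb=0
58: 1010010011000 → 1, fb=1
59: 0100100110001 → 0, fb=0
60: 1001001100010 → 1, fb=0
61: 0010011000100 → 0, fb=0
62: 0100110001000 → 0, fb=0
63: 1001100010000 → 1, fb=1
64: 0011000100001 → 0, fb=1
65: 0110001000011 → 0, fb=1
66: 1100010000111 → 1, fb=0
67: 1000100001110 → 1, fb=0
68: 0001000011100 → 0, fb=1
69: 0010000111001 → 0, fb=0
70: 0100001110010 → 0, fb=1
71: 1000011100101 → 1, fb=1
72: 0000111001011 → 0, fb=1
73: 0001110010111 → 0, fb=0
74: 0011100101110 → 0, fb=0
75: 0111001011100 → 0, fb=0
76: 1110010111000 → 1, fb=0
77: 1100101110000 → 1, fb=1
78: 1001011100001 → 1, fb=0
79: 0010111000010 → 0, fb=1
80: 0101110000101 → 0, fb=1
81: 1011100001011 → 1, fb=1
82: 0111000010111 → 0, fb=0
83: 1110000101110 → 1, fb=0
84: 1100001011100 → 1, fb=0
85: 1000010111000 → 1, fb=1
86: 0000101110001 → 0, fb=1
87: 0001011100011 → 0, fb=1

0001001100010100111001101010001110100110000111011101100010101001001100010000111001011100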